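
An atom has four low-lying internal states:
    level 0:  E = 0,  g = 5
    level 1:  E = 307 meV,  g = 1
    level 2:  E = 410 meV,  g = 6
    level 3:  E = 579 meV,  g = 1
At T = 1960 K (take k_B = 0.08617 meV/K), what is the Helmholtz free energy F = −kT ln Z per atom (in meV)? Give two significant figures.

k_BT = 0.08617 × 1960 K = 168.9 meV.
Eᵢ/kT = 0, 1.818, 2.427, 3.428.
Z = Σ gᵢe^(−Eᵢ/kT) = 5·e^(−0) + 1·e^(−1.818) + 6·e^(−2.427) + 1·e^(−3.428) = 5.000 + 0.1624 + 0.5298 + 0.03245 = 5.725.
F = −kT ln Z = −168.9 × ln(5.725) = −168.9 × 1.745 = -290 meV.

-290 meV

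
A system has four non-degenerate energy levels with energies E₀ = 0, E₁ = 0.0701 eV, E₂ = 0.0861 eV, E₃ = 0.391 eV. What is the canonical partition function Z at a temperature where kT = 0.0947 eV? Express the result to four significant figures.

Eᵢ/kT = 0, 0.740232, 0.909187, 4.12883.
Z = Σ e^(−Eᵢ/kT) = e^(−0) + e^(−0.740232) + e^(−0.909187) + e^(−4.12883) = 1.00000 + 0.477003 + 0.402852 + 0.0161017 = 1.89596.

Z = 1.896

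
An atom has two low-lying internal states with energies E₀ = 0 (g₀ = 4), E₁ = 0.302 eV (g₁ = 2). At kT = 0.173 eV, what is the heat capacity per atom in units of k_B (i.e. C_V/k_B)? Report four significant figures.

Eᵢ/kT = 0, 1.74566.
Z = Σ gᵢe^(−Eᵢ/kT) = 4·e^(−0) + 2·e^(−1.74566) = 4.00000 + 0.349060 = 4.34906.
⟨E⟩ = 0.0242388 eV, ⟨E²⟩ = 0.00732013 eV².
C_V/k_B = (⟨E²⟩ − ⟨E⟩²)/(kT)² = (0.00732013 − 0.000587519)/0.0299290 = 0.2250.

0.2250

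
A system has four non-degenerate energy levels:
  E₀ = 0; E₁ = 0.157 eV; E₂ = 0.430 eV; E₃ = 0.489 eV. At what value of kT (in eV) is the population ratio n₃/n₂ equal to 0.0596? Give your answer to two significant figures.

0.021 eV

n₃/n₂ = exp[−(E₃−E₂)/kT] = 0.0596.
⇒ (E₃−E₂)/kT = ln(1/0.0596) = ln(16.78) = 2.820.
kT = 0.059 eV / 2.820 = 0.021 eV.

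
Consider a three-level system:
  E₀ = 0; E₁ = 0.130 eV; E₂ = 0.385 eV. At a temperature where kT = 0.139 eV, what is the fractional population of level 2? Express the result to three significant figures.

0.0431

Eᵢ/kT = 0, 0.93525, 2.7698.
Z = Σ e^(−Eᵢ/kT) = e^(−0) + e^(−0.93525) + e^(−2.7698) = 1.0000 + 0.39249 + 0.062675 = 1.4552.
P₂ = e^(−E₂/kT) / Z = 0.062675/1.4552 = 0.0431.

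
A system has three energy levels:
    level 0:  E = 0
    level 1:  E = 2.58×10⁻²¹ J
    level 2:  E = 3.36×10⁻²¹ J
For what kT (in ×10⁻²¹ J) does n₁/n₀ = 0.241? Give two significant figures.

1.8 ×10⁻²¹ J

n₁/n₀ = exp[−(E₁−E₀)/kT] = 0.241.
⇒ (E₁−E₀)/kT = ln(1/0.241) = ln(4.149) = 1.423.
kT = 2.58 ×10⁻²¹ J / 1.423 = 1.8 ×10⁻²¹ J.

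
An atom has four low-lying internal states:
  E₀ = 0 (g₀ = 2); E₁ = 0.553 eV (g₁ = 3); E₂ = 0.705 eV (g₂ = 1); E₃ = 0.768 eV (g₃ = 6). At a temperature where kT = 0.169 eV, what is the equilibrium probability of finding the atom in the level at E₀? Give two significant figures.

Eᵢ/kT = 0, 3.272, 4.172, 4.544.
Z = Σ gᵢe^(−Eᵢ/kT) = 2·e^(−0) + 3·e^(−3.272) + 1·e^(−4.172) + 6·e^(−4.544) = 2.000 + 0.1138 + 0.01542 + 0.06378 = 2.193.
P₀ = g₀ e^(−E₀/kT) / Z = 2.000/2.193 = 0.91.

0.91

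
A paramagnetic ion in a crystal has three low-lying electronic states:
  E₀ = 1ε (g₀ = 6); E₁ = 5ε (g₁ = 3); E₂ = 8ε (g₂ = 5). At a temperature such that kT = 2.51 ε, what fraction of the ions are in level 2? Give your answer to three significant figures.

Eᵢ/kT = 0.39841, 1.9920, 3.1873.
Z = Σ gᵢe^(−Eᵢ/kT) = 6·e^(−0.39841) + 3·e^(−1.9920) + 5·e^(−3.1873) = 4.0283 + 0.40927 + 0.20642 = 4.6440.
P₂ = g₂ e^(−E₂/kT) / Z = 0.20642/4.6440 = 0.0444.

0.0444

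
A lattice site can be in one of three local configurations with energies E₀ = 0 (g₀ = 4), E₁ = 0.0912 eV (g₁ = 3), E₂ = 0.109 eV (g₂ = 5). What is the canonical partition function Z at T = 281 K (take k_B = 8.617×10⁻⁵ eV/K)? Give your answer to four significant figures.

k_BT = 8.617×10⁻⁵ × 281 K = 0.0242138 eV.
Eᵢ/kT = 0, 3.76645, 4.50157.
Z = Σ gᵢe^(−Eᵢ/kT) = 4·e^(−0) + 3·e^(−3.76645) + 5·e^(−4.50157) = 4.00000 + 0.0694021 + 0.0554578 = 4.12486.

Z = 4.125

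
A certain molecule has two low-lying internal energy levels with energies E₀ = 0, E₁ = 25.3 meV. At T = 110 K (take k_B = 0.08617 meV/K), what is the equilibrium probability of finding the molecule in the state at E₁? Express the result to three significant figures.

0.0648

k_BT = 0.08617 × 110 K = 9.4787 meV.
Eᵢ/kT = 0, 2.6691.
Z = Σ e^(−Eᵢ/kT) = e^(−0) + e^(−2.6691) = 1.0000 + 0.069315 = 1.0693.
P₁ = e^(−E₁/kT) / Z = 0.069315/1.0693 = 0.0648.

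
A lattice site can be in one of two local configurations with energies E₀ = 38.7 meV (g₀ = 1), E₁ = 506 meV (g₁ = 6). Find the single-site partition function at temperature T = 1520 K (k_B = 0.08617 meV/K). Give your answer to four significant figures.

Z = 0.8702

k_BT = 0.08617 × 1520 K = 130.978 meV.
Eᵢ/kT = 0.295469, 3.86324.
Z = Σ gᵢe^(−Eᵢ/kT) = 1·e^(−0.295469) + 6·e^(−3.86324) = 0.744182 + 0.125999 = 0.870181.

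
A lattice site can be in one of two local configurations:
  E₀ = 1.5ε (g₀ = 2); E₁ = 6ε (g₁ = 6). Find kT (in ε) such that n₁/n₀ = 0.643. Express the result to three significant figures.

n₁/n₀ = (g₁/g₀) exp[−(E₁−E₀)/kT] = 0.643.
⇒ (E₁−E₀)/kT = ln((6/2)/0.643) = ln(4.6656) = 1.5402.
kT = 4.5ε / 1.5402 = 2.92 ε.

2.92 ε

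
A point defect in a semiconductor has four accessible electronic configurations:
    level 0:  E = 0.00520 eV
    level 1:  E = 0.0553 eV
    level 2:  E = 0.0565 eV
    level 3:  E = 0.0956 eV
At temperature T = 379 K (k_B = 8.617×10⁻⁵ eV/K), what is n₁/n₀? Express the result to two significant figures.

0.22

k_BT = 8.617×10⁻⁵ × 379 K = 0.03266 eV.
n₁/n₀ = exp[−(E₁−E₀)/kT] = exp(−(0.05010 eV)/(0.03266 eV)) = exp(-1.534) = 0.22.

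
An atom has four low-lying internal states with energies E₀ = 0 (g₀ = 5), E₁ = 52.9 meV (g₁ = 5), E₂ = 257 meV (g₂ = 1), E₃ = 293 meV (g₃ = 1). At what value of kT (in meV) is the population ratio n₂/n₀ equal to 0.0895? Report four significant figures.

319.6 meV

n₂/n₀ = (g₂/g₀) exp[−(E₂−E₀)/kT] = 0.0895.
⇒ (E₂−E₀)/kT = ln((1/5)/0.0895) = ln(2.23464) = 0.804080.
kT = 257 meV / 0.804080 = 319.6 meV.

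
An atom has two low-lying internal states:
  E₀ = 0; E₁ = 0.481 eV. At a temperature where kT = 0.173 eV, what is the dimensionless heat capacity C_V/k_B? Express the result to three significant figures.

Eᵢ/kT = 0, 2.7803.
Z = Σ e^(−Eᵢ/kT) = e^(−0) + e^(−2.7803) = 1.0000 + 0.062020 = 1.0620.
⟨E⟩ = 0.028090 eV, ⟨E²⟩ = 0.013511 eV².
C_V/k_B = (⟨E²⟩ − ⟨E⟩²)/(kT)² = (0.013511 − 0.00078905)/0.029929 = 0.425.

0.425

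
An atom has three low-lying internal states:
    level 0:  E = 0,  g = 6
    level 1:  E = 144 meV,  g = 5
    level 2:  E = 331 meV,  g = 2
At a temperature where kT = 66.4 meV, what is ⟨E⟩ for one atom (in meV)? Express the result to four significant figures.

13.19 meV

Eᵢ/kT = 0, 2.16867, 4.98494.
Z = Σ gᵢe^(−Eᵢ/kT) = 6·e^(−0) + 5·e^(−2.16867) + 2·e^(−4.98494) = 6.00000 + 0.571648 + 0.0136804 = 6.58533.
⟨E⟩ = Σ Eᵢ gᵢe^(−Eᵢ/kT) / Z = (0·6.00000 + 144·0.571648 + 331·0.0136804) / 6.58533 = 13.19 meV.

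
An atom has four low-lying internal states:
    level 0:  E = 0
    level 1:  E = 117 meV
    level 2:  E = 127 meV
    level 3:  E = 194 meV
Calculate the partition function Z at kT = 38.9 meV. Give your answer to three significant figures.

Eᵢ/kT = 0, 3.0077, 3.2648, 4.9871.
Z = Σ e^(−Eᵢ/kT) = e^(−0) + e^(−3.0077) + e^(−3.2648) + e^(−4.9871) = 1.0000 + 0.049405 + 0.038205 + 0.0068254 = 1.0944.

Z = 1.09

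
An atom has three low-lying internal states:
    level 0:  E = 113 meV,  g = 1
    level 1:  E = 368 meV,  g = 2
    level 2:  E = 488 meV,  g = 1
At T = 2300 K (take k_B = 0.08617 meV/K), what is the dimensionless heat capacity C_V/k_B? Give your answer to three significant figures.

k_BT = 0.08617 × 2300 K = 198.19 meV.
Eᵢ/kT = 0.57016, 1.8568, 2.4623.
Z = Σ gᵢe^(−Eᵢ/kT) = 1·e^(−0.57016) + 2·e^(−1.8568) + 1·e^(−2.4623) = 0.56543 + 0.31234 + 0.085239 = 0.96301.
⟨E⟩ = 228.90 meV, ⟨E²⟩ = 72499 meV².
C_V/k_B = (⟨E²⟩ − ⟨E⟩²)/(kT)² = (72499 − 52395)/39279 = 0.512.

0.512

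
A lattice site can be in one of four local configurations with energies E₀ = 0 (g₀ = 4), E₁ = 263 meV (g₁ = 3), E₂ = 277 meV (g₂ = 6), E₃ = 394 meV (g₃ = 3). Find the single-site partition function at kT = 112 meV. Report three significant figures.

Z = 4.88

Eᵢ/kT = 0, 2.3482, 2.4732, 3.5179.
Z = Σ gᵢe^(−Eᵢ/kT) = 4·e^(−0) + 3·e^(−2.3482) + 6·e^(−2.4732) + 3·e^(−3.5179) = 4.0000 + 0.28662 + 0.50589 + 0.088985 = 4.8815.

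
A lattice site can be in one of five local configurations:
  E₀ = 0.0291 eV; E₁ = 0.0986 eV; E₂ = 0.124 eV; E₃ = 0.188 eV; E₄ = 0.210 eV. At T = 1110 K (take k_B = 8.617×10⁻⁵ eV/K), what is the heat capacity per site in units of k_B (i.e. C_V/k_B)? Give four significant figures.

0.4056

k_BT = 8.617×10⁻⁵ × 1110 K = 0.0956487 eV.
Eᵢ/kT = 0.304238, 1.03086, 1.29641, 1.96553, 2.19553.
Z = Σ e^(−Eᵢ/kT) = e^(−0.304238) + e^(−1.03086) + e^(−1.29641) + e^(−1.96553) + e^(−2.19553) = 0.737685 + 0.356700 + 0.273512 + 0.140082 + 0.111300 = 1.61928.
⟨E⟩ = 0.0866195 eV, ⟨E²⟩ = 0.0112133 eV².
C_V/k_B = (⟨E²⟩ − ⟨E⟩²)/(kT)² = (0.0112133 − 0.00750294)/0.00914867 = 0.4056.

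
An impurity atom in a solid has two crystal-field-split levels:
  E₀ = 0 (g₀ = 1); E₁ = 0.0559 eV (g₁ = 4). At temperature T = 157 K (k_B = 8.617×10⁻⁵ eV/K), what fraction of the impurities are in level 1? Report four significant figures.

0.06033

k_BT = 8.617×10⁻⁵ × 157 K = 0.0135287 eV.
Eᵢ/kT = 0, 4.13196.
Z = Σ gᵢe^(−Eᵢ/kT) = 1·e^(−0) + 4·e^(−4.13196) = 1.00000 + 0.0642055 = 1.06421.
P₁ = g₁ e^(−E₁/kT) / Z = 0.0642055/1.06421 = 0.06033.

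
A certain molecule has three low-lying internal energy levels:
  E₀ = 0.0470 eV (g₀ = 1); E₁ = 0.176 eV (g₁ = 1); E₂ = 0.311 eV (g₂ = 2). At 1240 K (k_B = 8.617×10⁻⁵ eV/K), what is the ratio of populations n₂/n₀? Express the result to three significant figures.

k_BT = 8.617×10⁻⁵ × 1240 K = 0.10685 eV.
n₂/n₀ = (g₂/g₀) exp[−(E₂−E₀)/kT] = (2/1) × exp(−(0.2640 eV)/(0.10685 eV)) = (2/1) × exp(-2.4708) = 0.169.

0.169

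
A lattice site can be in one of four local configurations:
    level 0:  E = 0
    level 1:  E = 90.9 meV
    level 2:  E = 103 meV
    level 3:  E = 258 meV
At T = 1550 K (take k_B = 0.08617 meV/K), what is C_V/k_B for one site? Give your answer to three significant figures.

k_BT = 0.08617 × 1550 K = 133.56 meV.
Eᵢ/kT = 0, 0.68059, 0.77119, 1.9317.
Z = Σ e^(−Eᵢ/kT) = e^(−0) + e^(−0.68059) + e^(−0.77119) + e^(−1.9317) = 1.0000 + 0.50632 + 0.46246 + 0.14490 = 2.1137.
⟨E⟩ = 61.997 meV, ⟨E²⟩ = 8863.6 meV².
C_V/k_B = (⟨E²⟩ − ⟨E⟩²)/(kT)² = (8863.6 − 3843.6)/17838 = 0.281.

0.281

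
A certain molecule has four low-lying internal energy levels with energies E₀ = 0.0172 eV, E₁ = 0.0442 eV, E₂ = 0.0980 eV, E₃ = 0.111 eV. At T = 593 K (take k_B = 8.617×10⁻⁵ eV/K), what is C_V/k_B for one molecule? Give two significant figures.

k_BT = 8.617×10⁻⁵ × 593 K = 0.05110 eV.
Eᵢ/kT = 0.3366, 0.8650, 1.918, 2.172.
Z = Σ e^(−Eᵢ/kT) = e^(−0.3366) + e^(−0.8650) + e^(−1.918) + e^(−2.172) = 0.7142 + 0.4211 + 0.1469 + 0.1139 = 1.396.
⟨E⟩ = 0.04150 eV, ⟨E²⟩ = 0.002757 eV².
C_V/k_B = (⟨E²⟩ − ⟨E⟩²)/(kT)² = (0.002757 − 0.001722)/0.002611 = 0.40.

0.40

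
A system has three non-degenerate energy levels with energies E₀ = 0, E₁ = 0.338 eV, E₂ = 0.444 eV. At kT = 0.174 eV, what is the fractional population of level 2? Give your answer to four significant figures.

0.06382

Eᵢ/kT = 0, 1.94253, 2.55172.
Z = Σ e^(−Eᵢ/kT) = e^(−0) + e^(−1.94253) + e^(−2.55172) = 1.00000 + 0.143341 + 0.0779475 = 1.22129.
P₂ = e^(−E₂/kT) / Z = 0.0779475/1.22129 = 0.06382.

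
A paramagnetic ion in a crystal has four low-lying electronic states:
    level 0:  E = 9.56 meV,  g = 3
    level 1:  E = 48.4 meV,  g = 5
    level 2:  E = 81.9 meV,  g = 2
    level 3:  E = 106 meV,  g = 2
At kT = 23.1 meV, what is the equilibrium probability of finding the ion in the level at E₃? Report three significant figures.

Eᵢ/kT = 0.41385, 2.0952, 3.5455, 4.5887.
Z = Σ gᵢe^(−Eᵢ/kT) = 3·e^(−0.41385) + 5·e^(−2.0952) + 2·e^(−3.5455) + 2·e^(−4.5887) = 1.9833 + 0.61523 + 0.057708 + 0.020332 = 2.6766.
P₃ = g₃ e^(−E₃/kT) / Z = 0.020332/2.6766 = 0.00760.

0.00760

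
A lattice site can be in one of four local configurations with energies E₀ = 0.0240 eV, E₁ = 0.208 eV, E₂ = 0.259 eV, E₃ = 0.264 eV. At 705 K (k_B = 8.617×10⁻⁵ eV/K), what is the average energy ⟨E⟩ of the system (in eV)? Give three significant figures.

0.0409 eV

k_BT = 8.617×10⁻⁵ × 705 K = 0.060750 eV.
Eᵢ/kT = 0.39506, 3.4239, 4.2634, 4.3457.
Z = Σ e^(−Eᵢ/kT) = e^(−0.39506) + e^(−3.4239) + e^(−4.2634) + e^(−4.3457) = 0.67364 + 0.032585 + 0.014074 + 0.012962 = 0.73326.
⟨E⟩ = Σ Eᵢ e^(−Eᵢ/kT) / Z = (0.0240·0.67364 + 0.208·0.032585 + 0.259·0.014074 + 0.264·0.012962) / 0.73326 = 0.0409 eV.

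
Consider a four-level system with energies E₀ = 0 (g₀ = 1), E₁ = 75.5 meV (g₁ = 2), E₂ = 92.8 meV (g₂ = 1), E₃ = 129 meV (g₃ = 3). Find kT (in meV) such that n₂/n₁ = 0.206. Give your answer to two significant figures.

20 meV

n₂/n₁ = (g₂/g₁) exp[−(E₂−E₁)/kT] = 0.206.
⇒ (E₂−E₁)/kT = ln((1/2)/0.206) = ln(2.427) = 0.8867.
kT = 17.3 meV / 0.8867 = 20 meV.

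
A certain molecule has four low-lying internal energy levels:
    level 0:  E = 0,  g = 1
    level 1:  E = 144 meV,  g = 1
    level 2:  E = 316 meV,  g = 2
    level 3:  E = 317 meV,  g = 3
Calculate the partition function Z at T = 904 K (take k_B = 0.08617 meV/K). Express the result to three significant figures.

k_BT = 0.08617 × 904 K = 77.898 meV.
Eᵢ/kT = 0, 1.8486, 4.0566, 4.0694.
Z = Σ gᵢe^(−Eᵢ/kT) = 1·e^(−0) + 1·e^(−1.8486) + 2·e^(−4.0566) + 3·e^(−4.0694) = 1.0000 + 0.15746 + 0.034616 + 0.051263 = 1.2433.

Z = 1.24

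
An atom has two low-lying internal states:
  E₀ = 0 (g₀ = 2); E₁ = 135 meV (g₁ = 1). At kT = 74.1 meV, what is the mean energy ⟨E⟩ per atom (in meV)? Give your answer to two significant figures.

Eᵢ/kT = 0, 1.822.
Z = Σ gᵢe^(−Eᵢ/kT) = 2·e^(−0) + 1·e^(−1.822) = 2.000 + 0.1617 = 2.162.
⟨E⟩ = Σ Eᵢ gᵢe^(−Eᵢ/kT) / Z = (0·2.000 + 135·0.1617) / 2.162 = 10 meV.

10 meV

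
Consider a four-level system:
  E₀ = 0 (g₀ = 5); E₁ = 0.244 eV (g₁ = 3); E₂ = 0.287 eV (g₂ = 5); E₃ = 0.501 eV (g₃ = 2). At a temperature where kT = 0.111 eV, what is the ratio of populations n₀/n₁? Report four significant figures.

15.01

n₀/n₁ = (g₀/g₁) exp[−(E₀−E₁)/kT] = (5/3) × exp(−(-0.244 eV)/(0.111 eV)) = (5/3) × exp(2.19820) = 15.01.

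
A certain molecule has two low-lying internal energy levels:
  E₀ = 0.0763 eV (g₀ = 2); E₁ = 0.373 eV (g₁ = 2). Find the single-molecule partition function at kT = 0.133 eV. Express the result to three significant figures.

Z = 1.25

Eᵢ/kT = 0.57368, 2.8045.
Z = Σ gᵢe^(−Eᵢ/kT) = 2·e^(−0.57368) + 2·e^(−2.8045) = 1.1269 + 0.12107 = 1.2480.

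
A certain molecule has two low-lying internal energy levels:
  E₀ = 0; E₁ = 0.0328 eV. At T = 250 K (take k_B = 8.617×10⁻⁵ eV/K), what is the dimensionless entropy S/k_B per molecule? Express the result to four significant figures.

0.4700

k_BT = 8.617×10⁻⁵ × 250 K = 0.0215425 eV.
Eᵢ/kT = 0, 1.52257.
Z = Σ e^(−Eᵢ/kT) = e^(−0) + e^(−1.52257) = 1.00000 + 0.218151 = 1.21815.
⟨E⟩ = Σ EᵢPᵢ = 0.00587395 eV.
S/k_B = ln Z + ⟨E⟩/kT = ln(1.21815) + 0.00587395/0.0215425 = 0.197333 + 0.272668 = 0.4700.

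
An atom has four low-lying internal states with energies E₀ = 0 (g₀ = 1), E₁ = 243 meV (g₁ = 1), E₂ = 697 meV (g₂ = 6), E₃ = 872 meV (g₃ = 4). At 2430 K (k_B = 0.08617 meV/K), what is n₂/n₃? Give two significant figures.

k_BT = 0.08617 × 2430 K = 209.4 meV.
n₂/n₃ = (g₂/g₃) exp[−(E₂−E₃)/kT] = (6/4) × exp(−(-175 meV)/(209.4 meV)) = (6/4) × exp(0.8357) = 3.5.

3.5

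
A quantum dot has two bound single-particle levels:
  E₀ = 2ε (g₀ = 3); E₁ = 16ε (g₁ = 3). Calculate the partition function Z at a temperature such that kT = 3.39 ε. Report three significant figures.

Z = 1.69

Eᵢ/kT = 0.58997, 4.7198.
Z = Σ gᵢe^(−Eᵢ/kT) = 3·e^(−0.58997) + 3·e^(−4.7198) = 1.6630 + 0.026751 = 1.6898.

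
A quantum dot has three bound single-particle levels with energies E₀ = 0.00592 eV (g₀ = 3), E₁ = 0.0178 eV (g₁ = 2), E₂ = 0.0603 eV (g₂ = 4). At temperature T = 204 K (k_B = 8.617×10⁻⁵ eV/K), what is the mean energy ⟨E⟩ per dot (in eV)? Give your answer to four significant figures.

0.01115 eV

k_BT = 8.617×10⁻⁵ × 204 K = 0.0175787 eV.
Eᵢ/kT = 0.336771, 1.01259, 3.43029.
Z = Σ gᵢe^(−Eᵢ/kT) = 3·e^(−0.336771) + 2·e^(−1.01259) + 4·e^(−3.43029) = 2.14222 + 0.726554 + 0.129510 = 2.99828.
⟨E⟩ = Σ Eᵢ gᵢe^(−Eᵢ/kT) / Z = (0.00592·2.14222 + 0.0178·0.726554 + 0.0603·0.129510) / 2.99828 = 0.01115 eV.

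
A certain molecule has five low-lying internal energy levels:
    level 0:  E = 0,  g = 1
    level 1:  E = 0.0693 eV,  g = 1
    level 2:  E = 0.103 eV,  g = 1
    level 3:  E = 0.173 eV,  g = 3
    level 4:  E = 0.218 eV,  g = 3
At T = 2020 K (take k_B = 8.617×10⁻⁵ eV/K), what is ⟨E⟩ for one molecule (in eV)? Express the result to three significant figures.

0.115 eV

k_BT = 8.617×10⁻⁵ × 2020 K = 0.17406 eV.
Eᵢ/kT = 0, 0.39814, 0.59175, 0.99391, 1.2524.
Z = Σ gᵢe^(−Eᵢ/kT) = 1·e^(−0) + 1·e^(−0.39814) + 1·e^(−0.59175) + 3·e^(−0.99391) + 3·e^(−1.2524) = 1.0000 + 0.67157 + 0.55336 + 1.1104 + 0.85745 = 4.1928.
⟨E⟩ = Σ Eᵢ gᵢe^(−Eᵢ/kT) / Z = (0·1.0000 + 0.0693·0.67157 + 0.103·0.55336 + 0.173·1.1104 + 0.218·0.85745) / 4.1928 = 0.115 eV.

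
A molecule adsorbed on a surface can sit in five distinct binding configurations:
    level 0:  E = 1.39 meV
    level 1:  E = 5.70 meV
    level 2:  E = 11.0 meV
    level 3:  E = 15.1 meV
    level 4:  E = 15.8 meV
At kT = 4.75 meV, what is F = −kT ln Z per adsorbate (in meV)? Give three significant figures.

Eᵢ/kT = 0.29263, 1.2000, 2.3158, 3.1789, 3.3263.
Z = Σ e^(−Eᵢ/kT) = e^(−0.29263) + e^(−1.2000) + e^(−2.3158) + e^(−3.1789) + e^(−3.3263) = 0.74630 + 0.30119 + 0.098687 + 0.041631 + 0.035926 = 1.2237.
F = −kT ln Z = −4.75 × ln(1.2237) = −4.75 × 0.20188 = -0.959 meV.

-0.959 meV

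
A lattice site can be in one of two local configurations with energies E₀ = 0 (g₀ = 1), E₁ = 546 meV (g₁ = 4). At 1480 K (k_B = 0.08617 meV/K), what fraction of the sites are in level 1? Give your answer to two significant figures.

0.052

k_BT = 0.08617 × 1480 K = 127.5 meV.
Eᵢ/kT = 0, 4.282.
Z = Σ gᵢe^(−Eᵢ/kT) = 1·e^(−0) + 4·e^(−4.282) = 1.000 + 0.05526 = 1.055.
P₁ = g₁ e^(−E₁/kT) / Z = 0.05526/1.055 = 0.052.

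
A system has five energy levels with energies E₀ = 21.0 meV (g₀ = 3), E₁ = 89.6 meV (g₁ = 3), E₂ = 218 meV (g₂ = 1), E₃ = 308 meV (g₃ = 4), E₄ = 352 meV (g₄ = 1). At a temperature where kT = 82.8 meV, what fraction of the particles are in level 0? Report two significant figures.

0.66

Eᵢ/kT = 0.2536, 1.082, 2.633, 3.720, 4.251.
Z = Σ gᵢe^(−Eᵢ/kT) = 3·e^(−0.2536) + 3·e^(−1.082) + 1·e^(−2.633) + 4·e^(−3.720) + 1·e^(−4.251) = 2.328 + 1.017 + 0.07186 + 0.09694 + 0.01425 = 3.528.
P₀ = g₀ e^(−E₀/kT) / Z = 2.328/3.528 = 0.66.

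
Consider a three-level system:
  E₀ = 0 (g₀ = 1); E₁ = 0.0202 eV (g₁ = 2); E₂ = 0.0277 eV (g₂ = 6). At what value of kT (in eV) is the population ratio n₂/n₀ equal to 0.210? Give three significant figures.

0.00826 eV

n₂/n₀ = (g₂/g₀) exp[−(E₂−E₀)/kT] = 0.210.
⇒ (E₂−E₀)/kT = ln((6/1)/0.210) = ln(28.571) = 3.3524.
kT = 0.0277 eV / 3.3524 = 0.00826 eV.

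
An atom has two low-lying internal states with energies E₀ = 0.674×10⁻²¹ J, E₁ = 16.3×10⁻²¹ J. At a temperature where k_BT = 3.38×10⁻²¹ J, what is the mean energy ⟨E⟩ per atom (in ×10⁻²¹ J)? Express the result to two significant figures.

0.83 ×10⁻²¹ J

Eᵢ/kT = 0.1994, 4.822.
Z = Σ e^(−Eᵢ/kT) = e^(−0.1994) + e^(−4.822) = 0.8192 + 0.008051 = 0.8273.
⟨E⟩ = Σ Eᵢ e^(−Eᵢ/kT) / Z = (0.674·0.8192 + 16.3·0.008051) / 0.8273 = 0.83 ×10⁻²¹ J.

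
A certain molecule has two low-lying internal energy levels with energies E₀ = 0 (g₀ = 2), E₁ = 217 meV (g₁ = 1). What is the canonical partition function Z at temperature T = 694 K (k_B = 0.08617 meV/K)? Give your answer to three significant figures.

Z = 2.03

k_BT = 0.08617 × 694 K = 59.802 meV.
Eᵢ/kT = 0, 3.6286.
Z = Σ gᵢe^(−Eᵢ/kT) = 2·e^(−0) + 1·e^(−3.6286) = 2.0000 + 0.026553 = 2.0266.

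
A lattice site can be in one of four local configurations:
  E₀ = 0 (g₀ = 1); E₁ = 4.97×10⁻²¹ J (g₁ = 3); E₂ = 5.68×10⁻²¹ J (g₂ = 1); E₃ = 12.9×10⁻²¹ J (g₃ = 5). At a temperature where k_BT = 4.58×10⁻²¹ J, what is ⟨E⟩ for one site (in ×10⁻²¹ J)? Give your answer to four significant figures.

4.050 ×10⁻²¹ J

Eᵢ/kT = 0, 1.08515, 1.24017, 2.81659.
Z = Σ gᵢe^(−Eᵢ/kT) = 1·e^(−0) + 3·e^(−1.08515) + 1·e^(−1.24017) + 5·e^(−2.81659) = 1.00000 + 1.01355 + 0.289335 + 0.299048 = 2.60193.
⟨E⟩ = Σ Eᵢ gᵢe^(−Eᵢ/kT) / Z = (0·1.00000 + 4.97·1.01355 + 5.68·0.289335 + 12.9·0.299048) / 2.60193 = 4.050 ×10⁻²¹ J.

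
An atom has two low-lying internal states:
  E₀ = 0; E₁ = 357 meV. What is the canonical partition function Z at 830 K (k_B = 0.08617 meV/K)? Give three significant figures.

k_BT = 0.08617 × 830 K = 71.521 meV.
Eᵢ/kT = 0, 4.9915.
Z = Σ e^(−Eᵢ/kT) = e^(−0) + e^(−4.9915) = 1.0000 + 0.0067955 = 1.0068.

Z = 1.01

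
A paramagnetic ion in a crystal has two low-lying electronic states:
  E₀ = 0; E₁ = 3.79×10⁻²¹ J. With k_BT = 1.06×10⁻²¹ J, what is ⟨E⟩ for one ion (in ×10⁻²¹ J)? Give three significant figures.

Eᵢ/kT = 0, 3.5755.
Z = Σ e^(−Eᵢ/kT) = e^(−0) + e^(−3.5755) = 1.0000 + 0.028001 = 1.0280.
⟨E⟩ = Σ Eᵢ e^(−Eᵢ/kT) / Z = (0·1.0000 + 3.79·0.028001) / 1.0280 = 0.103 ×10⁻²¹ J.

0.103 ×10⁻²¹ J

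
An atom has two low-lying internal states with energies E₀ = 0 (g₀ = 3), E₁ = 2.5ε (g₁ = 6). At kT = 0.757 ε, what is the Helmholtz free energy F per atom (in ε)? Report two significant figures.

Eᵢ/kT = 0, 3.303.
Z = Σ gᵢe^(−Eᵢ/kT) = 3·e^(−0) + 6·e^(−3.303) = 3.000 + 0.2206 = 3.221.
F = −kT ln Z = −0.757 × ln(3.221) = −0.757 × 1.170 = -0.89 ε.

-0.89 ε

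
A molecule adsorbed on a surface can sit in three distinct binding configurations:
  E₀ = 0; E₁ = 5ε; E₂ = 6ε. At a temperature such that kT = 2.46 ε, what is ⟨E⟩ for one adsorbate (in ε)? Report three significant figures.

Eᵢ/kT = 0, 2.0325, 2.4390.
Z = Σ e^(−Eᵢ/kT) = e^(−0) + e^(−2.0325) + e^(−2.4390) = 1.0000 + 0.13101 + 0.087248 = 1.2183.
⟨E⟩ = Σ Eᵢ e^(−Eᵢ/kT) / Z = (0·1.0000 + 5·0.13101 + 6·0.087248) / 1.2183 = 0.967 ε.

0.967 ε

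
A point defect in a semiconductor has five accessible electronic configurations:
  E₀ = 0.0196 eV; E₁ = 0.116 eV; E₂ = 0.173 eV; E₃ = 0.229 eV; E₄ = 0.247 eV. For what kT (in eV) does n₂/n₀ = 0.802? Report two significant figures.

0.70 eV

n₂/n₀ = exp[−(E₂−E₀)/kT] = 0.802.
⇒ (E₂−E₀)/kT = ln(1/0.802) = ln(1.247) = 0.2207.
kT = 0.1534 eV / 0.2207 = 0.70 eV.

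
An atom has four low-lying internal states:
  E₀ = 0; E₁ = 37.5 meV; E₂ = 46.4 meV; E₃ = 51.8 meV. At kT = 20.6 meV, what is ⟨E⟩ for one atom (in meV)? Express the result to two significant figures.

11 meV

Eᵢ/kT = 0, 1.820, 2.252, 2.515.
Z = Σ e^(−Eᵢ/kT) = e^(−0) + e^(−1.820) + e^(−2.252) + e^(−2.515) = 1.000 + 0.1620 + 0.1052 + 0.08086 = 1.348.
⟨E⟩ = Σ Eᵢ e^(−Eᵢ/kT) / Z = (0·1.000 + 37.5·0.1620 + 46.4·0.1052 + 51.8·0.08086) / 1.348 = 11 meV.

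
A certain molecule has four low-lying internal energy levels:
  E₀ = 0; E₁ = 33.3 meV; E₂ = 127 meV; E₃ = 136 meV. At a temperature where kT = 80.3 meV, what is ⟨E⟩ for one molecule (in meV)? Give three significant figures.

Eᵢ/kT = 0, 0.41469, 1.5816, 1.6936.
Z = Σ e^(−Eᵢ/kT) = e^(−0) + e^(−0.41469) + e^(−1.5816) + e^(−1.6936) = 1.0000 + 0.66055 + 0.20565 + 0.18386 = 2.0501.
⟨E⟩ = Σ Eᵢ e^(−Eᵢ/kT) / Z = (0·1.0000 + 33.3·0.66055 + 127·0.20565 + 136·0.18386) / 2.0501 = 35.7 meV.

35.7 meV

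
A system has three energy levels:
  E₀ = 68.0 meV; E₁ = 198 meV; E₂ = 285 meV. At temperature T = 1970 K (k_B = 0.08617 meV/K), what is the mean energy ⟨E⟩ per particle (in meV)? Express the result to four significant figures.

k_BT = 0.08617 × 1970 K = 169.755 meV.
Eᵢ/kT = 0.400577, 1.16639, 1.67889.
Z = Σ e^(−Eᵢ/kT) = e^(−0.400577) + e^(−1.16639) + e^(−1.67889) = 0.669933 + 0.311489 + 0.186581 = 1.16800.
⟨E⟩ = Σ Eᵢ e^(−Eᵢ/kT) / Z = (68.0·0.669933 + 198·0.311489 + 285·0.186581) / 1.16800 = 137.3 meV.

137.3 meV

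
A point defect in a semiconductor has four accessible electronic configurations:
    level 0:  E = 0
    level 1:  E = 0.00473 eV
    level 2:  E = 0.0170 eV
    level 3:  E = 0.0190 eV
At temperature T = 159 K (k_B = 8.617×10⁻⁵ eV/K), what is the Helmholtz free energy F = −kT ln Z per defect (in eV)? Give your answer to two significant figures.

-0.011 eV

k_BT = 8.617×10⁻⁵ × 159 K = 0.01370 eV.
Eᵢ/kT = 0, 0.3453, 1.241, 1.387.
Z = Σ e^(−Eᵢ/kT) = e^(−0) + e^(−0.3453) + e^(−1.241) + e^(−1.387) = 1.000 + 0.7080 + 0.2891 + 0.2498 = 2.247.
F = −kT ln Z = −0.01370 × ln(2.247) = −0.01370 × 0.8096 = -0.011 eV.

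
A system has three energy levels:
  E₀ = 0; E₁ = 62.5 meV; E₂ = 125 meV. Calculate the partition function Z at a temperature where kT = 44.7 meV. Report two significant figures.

Z = 1.3

Eᵢ/kT = 0, 1.398, 2.796.
Z = Σ e^(−Eᵢ/kT) = e^(−0) + e^(−1.398) + e^(−2.796) = 1.000 + 0.2471 + 0.06105 = 1.308.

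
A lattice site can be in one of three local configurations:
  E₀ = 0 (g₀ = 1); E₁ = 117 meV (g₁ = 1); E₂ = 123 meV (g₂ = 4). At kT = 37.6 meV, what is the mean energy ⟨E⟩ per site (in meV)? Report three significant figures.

20.0 meV

Eᵢ/kT = 0, 3.1117, 3.2713.
Z = Σ gᵢe^(−Eᵢ/kT) = 1·e^(−0) + 1·e^(−3.1117) + 4·e^(−3.2713) = 1.0000 + 0.044525 + 0.15183 = 1.1964.
⟨E⟩ = Σ Eᵢ gᵢe^(−Eᵢ/kT) / Z = (0·1.0000 + 117·0.044525 + 123·0.15183) / 1.1964 = 20.0 meV.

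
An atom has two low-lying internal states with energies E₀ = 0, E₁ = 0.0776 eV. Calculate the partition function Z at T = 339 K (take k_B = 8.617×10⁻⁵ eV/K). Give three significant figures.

k_BT = 8.617×10⁻⁵ × 339 K = 0.029212 eV.
Eᵢ/kT = 0, 2.6564.
Z = Σ e^(−Eᵢ/kT) = e^(−0) + e^(−2.6564) = 1.0000 + 0.070200 = 1.0702.

Z = 1.07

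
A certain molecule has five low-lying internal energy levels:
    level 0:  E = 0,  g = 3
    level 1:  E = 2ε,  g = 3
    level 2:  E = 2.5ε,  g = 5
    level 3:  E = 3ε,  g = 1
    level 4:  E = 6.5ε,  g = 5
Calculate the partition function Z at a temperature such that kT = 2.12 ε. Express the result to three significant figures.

Eᵢ/kT = 0, 0.94340, 1.1792, 1.4151, 3.0660.
Z = Σ gᵢe^(−Eᵢ/kT) = 3·e^(−0) + 3·e^(−0.94340) + 5·e^(−1.1792) + 1·e^(−1.4151) + 5·e^(−3.0660) = 3.0000 + 1.1679 + 1.5376 + 0.24290 + 0.23304 = 6.1814.

Z = 6.18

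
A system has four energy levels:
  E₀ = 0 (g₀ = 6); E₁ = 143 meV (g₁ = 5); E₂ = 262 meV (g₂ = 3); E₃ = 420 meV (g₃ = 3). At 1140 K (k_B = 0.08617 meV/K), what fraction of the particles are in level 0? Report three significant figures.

0.809

k_BT = 0.08617 × 1140 K = 98.234 meV.
Eᵢ/kT = 0, 1.4557, 2.6671, 4.2755.
Z = Σ gᵢe^(−Eᵢ/kT) = 6·e^(−0) + 5·e^(−1.4557) + 3·e^(−2.6671) + 3·e^(−4.2755) = 6.0000 + 1.1662 + 0.20836 + 0.041715 = 7.4163.
P₀ = g₀ e^(−E₀/kT) / Z = 6.0000/7.4163 = 0.809.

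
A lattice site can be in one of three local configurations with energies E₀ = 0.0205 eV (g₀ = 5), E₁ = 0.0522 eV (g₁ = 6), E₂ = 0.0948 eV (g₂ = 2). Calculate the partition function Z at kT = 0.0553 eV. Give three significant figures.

Z = 6.15

Eᵢ/kT = 0.37071, 0.94394, 1.7143.
Z = Σ gᵢe^(−Eᵢ/kT) = 5·e^(−0.37071) + 6·e^(−0.94394) + 2·e^(−1.7143) = 3.4512 + 2.3346 + 0.36018 = 6.1460.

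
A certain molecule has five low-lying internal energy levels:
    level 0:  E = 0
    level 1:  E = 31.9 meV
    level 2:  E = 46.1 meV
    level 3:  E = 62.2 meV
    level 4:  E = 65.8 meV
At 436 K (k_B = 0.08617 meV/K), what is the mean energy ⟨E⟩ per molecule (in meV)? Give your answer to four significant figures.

k_BT = 0.08617 × 436 K = 37.5701 meV.
Eᵢ/kT = 0, 0.849079, 1.22704, 1.65557, 1.75139.
Z = Σ e^(−Eᵢ/kT) = e^(−0) + e^(−0.849079) + e^(−1.22704) + e^(−1.65557) + e^(−1.75139) = 1.00000 + 0.427809 + 0.293159 + 0.190983 + 0.173533 = 2.08548.
⟨E⟩ = Σ Eᵢ e^(−Eᵢ/kT) / Z = (0·1.00000 + 31.9·0.427809 + 46.1·0.293159 + 62.2·0.190983 + 65.8·0.173533) / 2.08548 = 24.20 meV.

24.20 meV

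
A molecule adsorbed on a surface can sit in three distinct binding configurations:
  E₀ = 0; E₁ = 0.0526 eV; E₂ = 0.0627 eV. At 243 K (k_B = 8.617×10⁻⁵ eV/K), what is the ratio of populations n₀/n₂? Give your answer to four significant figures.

19.97

k_BT = 8.617×10⁻⁵ × 243 K = 0.0209393 eV.
n₀/n₂ = exp[−(E₀−E₂)/kT] = exp(−(-0.0627 eV)/(0.0209393 eV)) = exp(2.99437) = 19.97.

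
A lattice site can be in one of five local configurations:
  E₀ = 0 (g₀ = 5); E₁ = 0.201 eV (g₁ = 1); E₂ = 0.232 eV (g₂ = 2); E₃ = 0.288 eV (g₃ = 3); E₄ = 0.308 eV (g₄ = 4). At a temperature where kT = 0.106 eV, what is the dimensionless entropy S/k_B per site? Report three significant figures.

Eᵢ/kT = 0, 1.8962, 2.1887, 2.7170, 2.9057.
Z = Σ gᵢe^(−Eᵢ/kT) = 5·e^(−0) + 1·e^(−1.8962) + 2·e^(−2.1887) + 3·e^(−2.7170) + 4·e^(−2.9057) = 5.0000 + 0.15014 + 0.22412 + 0.19822 + 0.21884 = 5.7913.
⟨E⟩ = Σ EᵢPᵢ = 0.035685 eV.
S/k_B = ln Z + ⟨E⟩/kT = ln(5.7913) + 0.035685/0.106 = 1.7564 + 0.33665 = 2.09.

2.09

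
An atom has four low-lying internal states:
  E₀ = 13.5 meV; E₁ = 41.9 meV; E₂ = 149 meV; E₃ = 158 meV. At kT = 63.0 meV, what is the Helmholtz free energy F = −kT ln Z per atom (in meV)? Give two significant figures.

Eᵢ/kT = 0.2143, 0.6651, 2.365, 2.508.
Z = Σ e^(−Eᵢ/kT) = e^(−0.2143) + e^(−0.6651) + e^(−2.365) + e^(−2.508) = 0.8071 + 0.5142 + 0.09395 + 0.08143 = 1.497.
F = −kT ln Z = −63.0 × ln(1.497) = −63.0 × 0.4035 = -25 meV.

-25 meV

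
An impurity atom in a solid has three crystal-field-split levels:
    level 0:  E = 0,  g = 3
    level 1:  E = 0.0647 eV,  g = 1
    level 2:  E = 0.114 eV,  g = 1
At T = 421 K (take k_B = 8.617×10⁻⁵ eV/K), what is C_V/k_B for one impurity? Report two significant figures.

k_BT = 8.617×10⁻⁵ × 421 K = 0.03628 eV.
Eᵢ/kT = 0, 1.783, 3.142.
Z = Σ gᵢe^(−Eᵢ/kT) = 3·e^(−0) + 1·e^(−1.783) + 1·e^(−3.142) = 3.000 + 0.1681 + 0.04320 = 3.211.
⟨E⟩ = 0.004921 eV, ⟨E²⟩ = 0.0003940 eV².
C_V/k_B = (⟨E²⟩ − ⟨E⟩²)/(kT)² = (0.0003940 − 0.00002422)/0.001316 = 0.28.

0.28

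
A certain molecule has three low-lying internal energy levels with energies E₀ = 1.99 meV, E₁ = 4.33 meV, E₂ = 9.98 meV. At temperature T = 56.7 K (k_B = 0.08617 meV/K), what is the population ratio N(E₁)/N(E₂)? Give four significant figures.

3.178

k_BT = 0.08617 × 56.7 K = 4.88584 meV.
n₁/n₂ = exp[−(E₁−E₂)/kT] = exp(−(-5.65 meV)/(4.88584 meV)) = exp(1.15640) = 3.178.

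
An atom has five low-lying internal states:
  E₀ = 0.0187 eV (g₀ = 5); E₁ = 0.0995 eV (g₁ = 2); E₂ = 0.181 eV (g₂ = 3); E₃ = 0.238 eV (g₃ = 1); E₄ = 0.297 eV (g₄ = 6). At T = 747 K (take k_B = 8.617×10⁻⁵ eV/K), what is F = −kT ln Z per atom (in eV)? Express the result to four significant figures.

-0.09581 eV

k_BT = 8.617×10⁻⁵ × 747 K = 0.0643690 eV.
Eᵢ/kT = 0.290513, 1.54578, 2.81191, 3.69743, 4.61402.
Z = Σ gᵢe^(−Eᵢ/kT) = 5·e^(−0.290513) + 2·e^(−1.54578) + 3·e^(−2.81191) + 1·e^(−3.69743) + 6·e^(−4.61402) = 3.73940 + 0.426291 + 0.180270 + 0.0247871 + 0.0594714 = 4.43022.
F = −kT ln Z = −0.0643690 × ln(4.43022) = −0.0643690 × 1.48845 = -0.09581 eV.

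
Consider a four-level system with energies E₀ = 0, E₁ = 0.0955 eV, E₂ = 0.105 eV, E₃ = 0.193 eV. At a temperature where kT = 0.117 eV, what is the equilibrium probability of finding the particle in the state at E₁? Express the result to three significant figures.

Eᵢ/kT = 0, 0.81624, 0.89744, 1.6496.
Z = Σ e^(−Eᵢ/kT) = e^(−0) + e^(−0.81624) + e^(−0.89744) + e^(−1.6496) = 1.0000 + 0.44209 + 0.40761 + 0.19213 = 2.0418.
P₁ = e^(−E₁/kT) / Z = 0.44209/2.0418 = 0.217.

0.217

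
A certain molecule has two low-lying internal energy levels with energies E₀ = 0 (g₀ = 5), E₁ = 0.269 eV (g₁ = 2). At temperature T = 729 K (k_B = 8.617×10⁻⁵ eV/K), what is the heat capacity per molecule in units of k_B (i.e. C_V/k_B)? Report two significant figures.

k_BT = 8.617×10⁻⁵ × 729 K = 0.06282 eV.
Eᵢ/kT = 0, 4.282.
Z = Σ gᵢe^(−Eᵢ/kT) = 5·e^(−0) + 2·e^(−4.282) = 5.000 + 0.02763 = 5.028.
⟨E⟩ = 0.001478 eV, ⟨E²⟩ = 0.0003976 eV².
C_V/k_B = (⟨E²⟩ − ⟨E⟩²)/(kT)² = (0.0003976 − 0.000002184)/0.003946 = 0.10.

0.10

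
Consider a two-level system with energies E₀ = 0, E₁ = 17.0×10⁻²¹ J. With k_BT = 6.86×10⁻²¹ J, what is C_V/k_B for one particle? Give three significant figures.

Eᵢ/kT = 0, 2.4781.
Z = Σ e^(−Eᵢ/kT) = e^(−0) + e^(−2.4781) = 1.0000 + 0.083902 = 1.0839.
⟨E⟩ = 1.3159, ⟨E²⟩ = 22.371.
C_V/k_B = (⟨E²⟩ − ⟨E⟩²)/(kT)² = (22.371 − 1.7316)/47.060 = 0.439.

0.439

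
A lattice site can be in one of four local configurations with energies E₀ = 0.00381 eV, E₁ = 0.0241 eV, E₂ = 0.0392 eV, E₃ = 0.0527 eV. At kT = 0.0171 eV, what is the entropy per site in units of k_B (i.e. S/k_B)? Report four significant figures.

Eᵢ/kT = 0.222807, 1.40936, 2.29240, 3.08187.
Z = Σ e^(−Eᵢ/kT) = e^(−0.222807) + e^(−1.40936) + e^(−2.29240) + e^(−3.08187) = 0.800269 + 0.244300 + 0.101024 + 0.0458734 = 1.19147.
⟨E⟩ = Σ EᵢPᵢ = 0.0128533 eV.
S/k_B = ln Z + ⟨E⟩/kT = ln(1.19147) + 0.0128533/0.0171 = 0.175188 + 0.751655 = 0.9268.

0.9268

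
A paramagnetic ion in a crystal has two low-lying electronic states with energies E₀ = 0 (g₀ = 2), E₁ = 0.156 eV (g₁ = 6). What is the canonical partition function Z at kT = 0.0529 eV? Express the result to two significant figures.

Eᵢ/kT = 0, 2.949.
Z = Σ gᵢe^(−Eᵢ/kT) = 2·e^(−0) + 6·e^(−2.949) = 2.000 + 0.3144 = 2.314.

Z = 2.3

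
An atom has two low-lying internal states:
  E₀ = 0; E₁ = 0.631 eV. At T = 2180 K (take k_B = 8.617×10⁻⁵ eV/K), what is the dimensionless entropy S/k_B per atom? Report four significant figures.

0.1470

k_BT = 8.617×10⁻⁵ × 2180 K = 0.187851 eV.
Eᵢ/kT = 0, 3.35905.
Z = Σ e^(−Eᵢ/kT) = e^(−0) + e^(−3.35905) = 1.00000 + 0.0347683 = 1.03477.
⟨E⟩ = Σ EᵢPᵢ = 0.0212016 eV.
S/k_B = ln Z + ⟨E⟩/kT = ln(1.03477) + 0.0212016/0.187851 = 0.0341792 + 0.112864 = 0.1470.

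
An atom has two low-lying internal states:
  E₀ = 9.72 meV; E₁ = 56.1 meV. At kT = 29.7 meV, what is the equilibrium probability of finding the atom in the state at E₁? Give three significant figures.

0.173

Eᵢ/kT = 0.32727, 1.8889.
Z = Σ e^(−Eᵢ/kT) = e^(−0.32727) + e^(−1.8889) = 0.72089 + 0.15124 = 0.87213.
P₁ = e^(−E₁/kT) / Z = 0.15124/0.87213 = 0.173.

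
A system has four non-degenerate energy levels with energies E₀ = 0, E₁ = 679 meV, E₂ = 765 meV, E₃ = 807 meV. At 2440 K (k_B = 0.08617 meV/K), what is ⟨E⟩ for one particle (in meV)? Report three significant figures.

k_BT = 0.08617 × 2440 K = 210.25 meV.
Eᵢ/kT = 0, 3.2295, 3.6385, 3.8383.
Z = Σ e^(−Eᵢ/kT) = e^(−0) + e^(−3.2295) + e^(−3.6385) + e^(−3.8383) = 1.0000 + 0.039577 + 0.026292 + 0.021530 = 1.0874.
⟨E⟩ = Σ Eᵢ e^(−Eᵢ/kT) / Z = (0·1.0000 + 679·0.039577 + 765·0.026292 + 807·0.021530) / 1.0874 = 59.2 meV.

59.2 meV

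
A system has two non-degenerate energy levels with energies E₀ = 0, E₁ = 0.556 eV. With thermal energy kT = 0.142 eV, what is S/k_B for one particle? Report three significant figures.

Eᵢ/kT = 0, 3.9155.
Z = Σ e^(−Eᵢ/kT) = e^(−0) + e^(−3.9155) = 1.0000 + 0.019931 = 1.0199.
⟨E⟩ = Σ EᵢPᵢ = 0.010865 eV.
S/k_B = ln Z + ⟨E⟩/kT = ln(1.0199) + 0.010865/0.142 = 0.019705 + 0.076514 = 0.0962.

0.0962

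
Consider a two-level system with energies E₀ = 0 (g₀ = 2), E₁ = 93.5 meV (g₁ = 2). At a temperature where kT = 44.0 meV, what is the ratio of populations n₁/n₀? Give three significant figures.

0.119

n₁/n₀ = (g₁/g₀) exp[−(E₁−E₀)/kT] = (2/2) × exp(−(93.5 meV)/(44.0 meV)) = (2/2) × exp(-2.1250) = 0.119.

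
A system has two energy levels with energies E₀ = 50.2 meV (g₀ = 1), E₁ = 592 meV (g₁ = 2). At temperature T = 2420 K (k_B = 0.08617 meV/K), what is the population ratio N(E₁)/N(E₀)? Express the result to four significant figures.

k_BT = 0.08617 × 2420 K = 208.531 meV.
n₁/n₀ = (g₁/g₀) exp[−(E₁−E₀)/kT] = (2/1) × exp(−(541.8 meV)/(208.531 meV)) = (2/1) × exp(-2.59817) = 0.1488.

0.1488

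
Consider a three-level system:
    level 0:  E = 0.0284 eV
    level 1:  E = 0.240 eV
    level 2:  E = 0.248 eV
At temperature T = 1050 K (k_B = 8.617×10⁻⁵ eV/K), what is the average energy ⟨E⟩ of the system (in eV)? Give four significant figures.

k_BT = 8.617×10⁻⁵ × 1050 K = 0.0904785 eV.
Eᵢ/kT = 0.313887, 2.65256, 2.74098.
Z = Σ e^(−Eᵢ/kT) = e^(−0.313887) + e^(−2.65256) + e^(−2.74098) = 0.730602 + 0.0704706 + 0.0645071 = 0.865580.
⟨E⟩ = Σ Eᵢ e^(−Eᵢ/kT) / Z = (0.0284·0.730602 + 0.240·0.0704706 + 0.248·0.0645071) / 0.865580 = 0.06199 eV.

0.06199 eV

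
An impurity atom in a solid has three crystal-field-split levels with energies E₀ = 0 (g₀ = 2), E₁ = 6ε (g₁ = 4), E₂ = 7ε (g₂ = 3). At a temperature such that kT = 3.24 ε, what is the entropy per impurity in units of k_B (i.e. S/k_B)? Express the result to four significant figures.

1.732

Eᵢ/kT = 0, 1.85185, 2.16049.
Z = Σ gᵢe^(−Eᵢ/kT) = 2·e^(−0) + 4·e^(−1.85185) + 3·e^(−2.16049) = 2.00000 + 0.627786 + 0.345806 = 2.97359.
⟨E⟩ = Σ EᵢPᵢ = 2.08077 ε.
S/k_B = ln Z + ⟨E⟩/kT = ln(2.97359) + 2.08077/3.24 = 1.08977 + 0.642213 = 1.732.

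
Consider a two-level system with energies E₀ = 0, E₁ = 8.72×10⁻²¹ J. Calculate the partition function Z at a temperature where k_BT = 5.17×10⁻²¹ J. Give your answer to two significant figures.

Z = 1.2

Eᵢ/kT = 0, 1.687.
Z = Σ e^(−Eᵢ/kT) = e^(−0) + e^(−1.687) = 1.000 + 0.1851 = 1.185.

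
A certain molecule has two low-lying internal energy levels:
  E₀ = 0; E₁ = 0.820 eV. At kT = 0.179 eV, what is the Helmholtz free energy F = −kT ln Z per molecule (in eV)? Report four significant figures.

-0.001824 eV

Eᵢ/kT = 0, 4.58101.
Z = Σ e^(−Eᵢ/kT) = e^(−0) + e^(−4.58101) = 1.00000 + 0.0102445 = 1.01024.
F = −kT ln Z = −0.179 × ln(1.01024) = −0.179 × 0.0101879 = -0.001824 eV.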